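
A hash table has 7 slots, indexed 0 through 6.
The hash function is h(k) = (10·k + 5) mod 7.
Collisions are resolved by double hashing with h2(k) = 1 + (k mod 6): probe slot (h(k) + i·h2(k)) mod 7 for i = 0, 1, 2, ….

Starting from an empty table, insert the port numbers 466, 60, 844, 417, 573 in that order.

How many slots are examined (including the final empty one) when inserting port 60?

Insert 466: h=3, slot 3 empty -> index 3.
Insert 60: h=3, h2=1, slot 3 occupied -> index 4.
Insert 844: h=3, h2=5, slot 3 occupied -> index 1.
Insert 417: h=3, h2=4, slot 3 occupied -> index 0.
Insert 573: h=2, slot 2 empty -> index 2.
Table: [417, 844, 573, 466, 60, ∅, ∅]

2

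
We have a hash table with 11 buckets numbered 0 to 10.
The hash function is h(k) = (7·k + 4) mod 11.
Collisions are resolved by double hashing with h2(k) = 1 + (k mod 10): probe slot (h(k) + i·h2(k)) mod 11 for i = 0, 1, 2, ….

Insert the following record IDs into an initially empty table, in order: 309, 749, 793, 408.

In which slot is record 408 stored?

309: h=0 => slot 0
749: h=0, h2=10, probe 0,10 => slot 10
793: h=0, h2=4, probe 0,4 => slot 4
408: h=0, h2=9, probe 0,9 => slot 9
Table: [309, —, —, —, 793, —, —, —, —, 408, 749]

9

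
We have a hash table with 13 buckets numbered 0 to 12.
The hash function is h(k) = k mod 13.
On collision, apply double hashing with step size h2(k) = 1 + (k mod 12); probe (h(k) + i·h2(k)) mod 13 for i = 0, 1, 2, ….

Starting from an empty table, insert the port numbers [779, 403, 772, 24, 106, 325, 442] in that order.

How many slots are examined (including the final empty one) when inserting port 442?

Insert 779: h=12, slot 12 empty → index 12.
Insert 403: h=0, slot 0 empty → index 0.
Insert 772: h=5, slot 5 empty → index 5.
Insert 24: h=11, slot 11 empty → index 11.
Insert 106: h=2, slot 2 empty → index 2.
Insert 325: h=0, h2=2, slots 0,2 occupied → index 4.
Insert 442: h=0, h2=11, slots 0,11 occupied → index 9.
Table: [403, ∅, 106, ∅, 325, 772, ∅, ∅, ∅, 442, ∅, 24, 779]

3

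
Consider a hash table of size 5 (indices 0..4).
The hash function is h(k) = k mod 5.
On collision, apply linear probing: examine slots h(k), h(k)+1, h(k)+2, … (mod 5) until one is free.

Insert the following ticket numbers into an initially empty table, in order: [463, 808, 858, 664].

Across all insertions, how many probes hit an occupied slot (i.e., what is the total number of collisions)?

5

Insert 463: h=3, slot 3 empty → index 3.
Insert 808: h=3, slot 3 occupied → index 4.
Insert 858: h=3, slots 3,4 occupied → index 0.
Insert 664: h=4, slots 4,0 occupied → index 1.
Table: [858, 664, _, 463, 808]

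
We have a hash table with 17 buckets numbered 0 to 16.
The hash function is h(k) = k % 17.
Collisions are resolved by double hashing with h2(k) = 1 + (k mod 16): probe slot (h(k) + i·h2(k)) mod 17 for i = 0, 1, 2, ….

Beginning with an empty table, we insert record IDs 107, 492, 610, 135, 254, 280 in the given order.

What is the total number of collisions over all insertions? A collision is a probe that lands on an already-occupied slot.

107: h=5 -> slot 5
492: h=16 -> slot 16
610: h=15 -> slot 15
135: h=16, h2=8, probe 16,7 -> slot 7
254: h=16, h2=15, probe 16,14 -> slot 14
280: h=8 -> slot 8
Table: [., ., ., ., ., 107, ., 135, 280, ., ., ., ., ., 254, 610, 492]

2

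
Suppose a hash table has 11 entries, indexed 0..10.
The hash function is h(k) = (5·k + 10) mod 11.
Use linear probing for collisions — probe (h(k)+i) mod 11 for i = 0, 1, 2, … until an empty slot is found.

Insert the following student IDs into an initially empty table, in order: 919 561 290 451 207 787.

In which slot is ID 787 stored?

9

Insert 919: h=7, slot 7 empty => index 7.
Insert 561: h=10, slot 10 empty => index 10.
Insert 290: h=8, slot 8 empty => index 8.
Insert 451: h=10, slot 10 occupied => index 0.
Insert 207: h=0, slot 0 occupied => index 1.
Insert 787: h=7, slots 7,8 occupied => index 9.
Table: [451, 207, _, _, _, _, _, 919, 290, 787, 561]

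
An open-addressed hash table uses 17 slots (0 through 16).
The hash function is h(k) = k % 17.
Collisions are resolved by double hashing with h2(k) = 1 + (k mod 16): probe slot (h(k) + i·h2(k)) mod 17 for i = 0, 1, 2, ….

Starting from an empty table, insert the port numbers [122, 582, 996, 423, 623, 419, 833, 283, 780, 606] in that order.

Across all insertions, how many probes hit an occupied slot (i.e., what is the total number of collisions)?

Insert 122: h=3, slot 3 empty => index 3.
Insert 582: h=4, slot 4 empty => index 4.
Insert 996: h=10, slot 10 empty => index 10.
Insert 423: h=15, slot 15 empty => index 15.
Insert 623: h=11, slot 11 empty => index 11.
Insert 419: h=11, h2=4, slots 11,15 occupied => index 2.
Insert 833: h=0, slot 0 empty => index 0.
Insert 283: h=11, h2=12, slot 11 occupied => index 6.
Insert 780: h=15, h2=13, slots 15,11 occupied => index 7.
Insert 606: h=11, h2=15, slot 11 occupied => index 9.
Table: [833, _, 419, 122, 582, _, 283, 780, _, 606, 996, 623, _, _, _, 423, _]

6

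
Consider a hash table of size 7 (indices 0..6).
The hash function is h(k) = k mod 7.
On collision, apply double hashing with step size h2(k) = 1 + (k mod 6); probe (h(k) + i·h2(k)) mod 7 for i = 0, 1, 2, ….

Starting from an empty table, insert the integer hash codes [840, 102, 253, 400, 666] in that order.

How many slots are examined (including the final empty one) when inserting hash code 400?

840: h=0 → slot 0
102: h=4 → slot 4
253: h=1 → slot 1
400: h=1, h2=5, probe 1,6 → slot 6
666: h=1, h2=1, probe 1,2 → slot 2
Table: [840, 253, 666, —, 102, —, 400]

2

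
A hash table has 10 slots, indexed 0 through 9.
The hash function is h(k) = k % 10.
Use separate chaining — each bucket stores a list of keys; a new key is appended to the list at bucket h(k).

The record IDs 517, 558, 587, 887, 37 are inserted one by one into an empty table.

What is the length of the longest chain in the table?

Insert 517: h=7, bucket 7 empty -> new chain.
Insert 558: h=8, bucket 8 empty -> new chain.
Insert 587: h=7, bucket 7 nonempty -> append to chain.
Insert 887: h=7, bucket 7 nonempty -> append to chain.
Insert 37: h=7, bucket 7 nonempty -> append to chain.
Final buckets:
0: —
1: —
2: —
3: —
4: —
5: —
6: —
7: 517 -> 587 -> 887 -> 37
8: 558
9: —

4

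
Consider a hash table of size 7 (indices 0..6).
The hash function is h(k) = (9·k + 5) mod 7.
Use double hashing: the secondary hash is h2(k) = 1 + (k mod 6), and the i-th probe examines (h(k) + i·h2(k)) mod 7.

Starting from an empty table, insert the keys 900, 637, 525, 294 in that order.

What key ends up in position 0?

294

900 hashes to 6; slot 6 is free → place at 6.
637 hashes to 5; slot 5 is free → place at 5.
525 hashes to 5, h2=4; 5 taken → place at 2.
294 hashes to 5, h2=1; 5,6 taken → place at 0.
Table: [294, ., 525, ., ., 637, 900]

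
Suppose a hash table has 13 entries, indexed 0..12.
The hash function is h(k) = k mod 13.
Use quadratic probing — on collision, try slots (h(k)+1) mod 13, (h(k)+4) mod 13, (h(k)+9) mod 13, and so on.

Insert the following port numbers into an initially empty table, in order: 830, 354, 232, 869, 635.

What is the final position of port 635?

830 hashes to 11; slot 11 is free => place at 11.
354 hashes to 3; slot 3 is free => place at 3.
232 hashes to 11; 11 taken => place at 12.
869 hashes to 11; 11,12 taken => place at 2.
635 hashes to 11; 11,12,2 taken => place at 7.
Table: [∅, ∅, 869, 354, ∅, ∅, ∅, 635, ∅, ∅, ∅, 830, 232]

7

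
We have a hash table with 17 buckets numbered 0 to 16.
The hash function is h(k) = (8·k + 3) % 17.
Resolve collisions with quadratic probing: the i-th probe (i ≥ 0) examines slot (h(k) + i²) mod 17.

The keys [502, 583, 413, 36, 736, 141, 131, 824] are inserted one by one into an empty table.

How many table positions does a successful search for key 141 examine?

4

Insert 502: h=7, slot 7 empty -> index 7.
Insert 583: h=9, slot 9 empty -> index 9.
Insert 413: h=9, slot 9 occupied -> index 10.
Insert 36: h=2, slot 2 empty -> index 2.
Insert 736: h=9, slots 9,10 occupied -> index 13.
Insert 141: h=9, slots 9,10,13 occupied -> index 1.
Insert 131: h=14, slot 14 empty -> index 14.
Insert 824: h=16, slot 16 empty -> index 16.
Table: [_, 141, 36, _, _, _, _, 502, _, 583, 413, _, _, 736, 131, _, 824]
Lookup 141: h=9, probe 9,10,13,1 → found at 1.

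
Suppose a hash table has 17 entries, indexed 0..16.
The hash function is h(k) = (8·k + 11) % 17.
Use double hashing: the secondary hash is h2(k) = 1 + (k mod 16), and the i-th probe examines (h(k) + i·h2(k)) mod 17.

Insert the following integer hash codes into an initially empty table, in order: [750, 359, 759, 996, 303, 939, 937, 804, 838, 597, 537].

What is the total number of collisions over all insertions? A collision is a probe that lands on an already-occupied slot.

750: h=10 => slot 10
359: h=10, h2=8, probe 10,1 => slot 1
759: h=14 => slot 14
996: h=6 => slot 6
303: h=4 => slot 4
939: h=9 => slot 9
937: h=10, h2=10, probe 10,3 => slot 3
804: h=0 => slot 0
838: h=0, h2=7, probe 0,7 => slot 7
597: h=10, h2=6, probe 10,16 => slot 16
537: h=6, h2=10, probe 6,16,9,2 => slot 2
Table: [804, 359, 537, 937, 303, —, 996, 838, —, 939, 750, —, —, —, 759, —, 597]

7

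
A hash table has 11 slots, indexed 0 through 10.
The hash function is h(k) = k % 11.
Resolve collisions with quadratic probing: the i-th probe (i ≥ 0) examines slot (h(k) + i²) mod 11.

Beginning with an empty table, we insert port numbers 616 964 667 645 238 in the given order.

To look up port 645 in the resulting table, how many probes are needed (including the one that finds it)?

616: h=0 => slot 0
964: h=7 => slot 7
667: h=7, probe 7,8 => slot 8
645: h=7, probe 7,8,0,5 => slot 5
238: h=7, probe 7,8,0,5,1 => slot 1
Table: [616, 238, —, —, —, 645, —, 964, 667, —, —]
Lookup 645: h=7, probe 7,8,0,5 → found at 5.

4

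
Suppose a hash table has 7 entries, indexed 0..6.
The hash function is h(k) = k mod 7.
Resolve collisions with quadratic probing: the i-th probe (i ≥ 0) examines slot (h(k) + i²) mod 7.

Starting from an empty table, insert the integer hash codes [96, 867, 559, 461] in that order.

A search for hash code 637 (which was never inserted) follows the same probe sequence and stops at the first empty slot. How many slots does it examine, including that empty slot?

2

96 hashes to 5; slot 5 is free → place at 5.
867 hashes to 6; slot 6 is free → place at 6.
559 hashes to 6; 6 taken → place at 0.
461 hashes to 6; 6,0 taken → place at 3.
Table: [559, ∅, ∅, 461, ∅, 96, 867]
Lookup 637: h=0, probe 0,1 → slot 1 empty, not found.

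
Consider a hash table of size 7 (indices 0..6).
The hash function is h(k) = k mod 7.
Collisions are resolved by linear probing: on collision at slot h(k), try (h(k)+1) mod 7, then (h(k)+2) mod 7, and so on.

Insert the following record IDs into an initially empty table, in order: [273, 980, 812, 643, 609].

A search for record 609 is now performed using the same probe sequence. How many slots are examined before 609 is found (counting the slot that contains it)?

273 hashes to 0; slot 0 is free => place at 0.
980 hashes to 0; 0 taken => place at 1.
812 hashes to 0; 0,1 taken => place at 2.
643 hashes to 6; slot 6 is free => place at 6.
609 hashes to 0; 0,1,2 taken => place at 3.
Table: [273, 980, 812, 609, ., ., 643]
Lookup 609: h=0, probe 0,1,2,3 → found at 3.

4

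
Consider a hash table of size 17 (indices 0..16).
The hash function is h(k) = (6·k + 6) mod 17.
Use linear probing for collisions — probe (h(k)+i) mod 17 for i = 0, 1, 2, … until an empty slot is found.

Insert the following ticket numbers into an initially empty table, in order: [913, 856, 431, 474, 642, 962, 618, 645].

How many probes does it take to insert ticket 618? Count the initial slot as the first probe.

913 hashes to 10; slot 10 is free -> place at 10.
856 hashes to 8; slot 8 is free -> place at 8.
431 hashes to 8; 8 taken -> place at 9.
474 hashes to 11; slot 11 is free -> place at 11.
642 hashes to 16; slot 16 is free -> place at 16.
962 hashes to 15; slot 15 is free -> place at 15.
618 hashes to 8; 8,9,10,11 taken -> place at 12.
645 hashes to 0; slot 0 is free -> place at 0.
Table: [645, ., ., ., ., ., ., ., 856, 431, 913, 474, 618, ., ., 962, 642]

5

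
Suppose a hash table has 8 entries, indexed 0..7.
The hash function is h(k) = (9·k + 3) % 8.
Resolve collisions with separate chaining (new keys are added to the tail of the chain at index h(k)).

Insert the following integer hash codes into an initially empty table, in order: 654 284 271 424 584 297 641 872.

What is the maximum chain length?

3

654 -> bucket 1
284 -> bucket 7
271 -> bucket 2
424 -> bucket 3
584 -> bucket 3 (collision)
297 -> bucket 4
641 -> bucket 4 (collision)
872 -> bucket 3 (collision)
Final buckets:
0: —
1: 654
2: 271
3: 424 -> 584 -> 872
4: 297 -> 641
5: —
6: —
7: 284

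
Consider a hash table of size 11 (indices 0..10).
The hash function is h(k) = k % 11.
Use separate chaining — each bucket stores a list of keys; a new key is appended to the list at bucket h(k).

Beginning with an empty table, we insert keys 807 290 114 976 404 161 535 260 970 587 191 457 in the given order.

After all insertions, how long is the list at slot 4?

5

807 -> bucket 4
290 -> bucket 4 (collision)
114 -> bucket 4 (collision)
976 -> bucket 8
404 -> bucket 8 (collision)
161 -> bucket 7
535 -> bucket 7 (collision)
260 -> bucket 7 (collision)
970 -> bucket 2
587 -> bucket 4 (collision)
191 -> bucket 4 (collision)
457 -> bucket 6
Final buckets:
0: —
1: —
2: 970
3: —
4: 807 -> 290 -> 114 -> 587 -> 191
5: —
6: 457
7: 161 -> 535 -> 260
8: 976 -> 404
9: —
10: —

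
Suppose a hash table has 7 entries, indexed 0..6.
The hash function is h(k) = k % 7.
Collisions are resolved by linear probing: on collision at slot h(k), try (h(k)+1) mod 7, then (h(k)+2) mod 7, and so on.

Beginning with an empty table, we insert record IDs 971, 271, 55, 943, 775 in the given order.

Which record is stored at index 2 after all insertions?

971 hashes to 5; slot 5 is free => place at 5.
271 hashes to 5; 5 taken => place at 6.
55 hashes to 6; 6 taken => place at 0.
943 hashes to 5; 5,6,0 taken => place at 1.
775 hashes to 5; 5,6,0,1 taken => place at 2.
Table: [55, 943, 775, —, —, 971, 271]

775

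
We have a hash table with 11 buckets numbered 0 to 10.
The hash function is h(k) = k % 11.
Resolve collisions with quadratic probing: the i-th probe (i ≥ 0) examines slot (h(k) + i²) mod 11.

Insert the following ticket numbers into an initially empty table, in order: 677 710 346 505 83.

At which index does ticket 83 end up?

677 hashes to 6; slot 6 is free => place at 6.
710 hashes to 6; 6 taken => place at 7.
346 hashes to 5; slot 5 is free => place at 5.
505 hashes to 10; slot 10 is free => place at 10.
83 hashes to 6; 6,7,10 taken => place at 4.
Table: [∅, ∅, ∅, ∅, 83, 346, 677, 710, ∅, ∅, 505]

4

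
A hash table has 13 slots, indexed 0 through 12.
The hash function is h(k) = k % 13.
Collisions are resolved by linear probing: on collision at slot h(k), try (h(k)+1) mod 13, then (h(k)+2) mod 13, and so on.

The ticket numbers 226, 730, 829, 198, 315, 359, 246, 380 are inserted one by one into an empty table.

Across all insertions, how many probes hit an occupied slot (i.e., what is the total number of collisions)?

226: h=5 => slot 5
730: h=2 => slot 2
829: h=10 => slot 10
198: h=3 => slot 3
315: h=3, probe 3,4 => slot 4
359: h=8 => slot 8
246: h=12 => slot 12
380: h=3, probe 3,4,5,6 => slot 6
Table: [∅, ∅, 730, 198, 315, 226, 380, ∅, 359, ∅, 829, ∅, 246]

4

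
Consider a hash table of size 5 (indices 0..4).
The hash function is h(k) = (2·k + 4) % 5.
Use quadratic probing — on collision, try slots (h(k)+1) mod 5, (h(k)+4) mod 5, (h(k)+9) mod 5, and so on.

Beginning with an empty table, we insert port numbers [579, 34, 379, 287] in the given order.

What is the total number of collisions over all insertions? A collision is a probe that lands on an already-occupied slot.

4

Insert 579: h=2, slot 2 empty → index 2.
Insert 34: h=2, slot 2 occupied → index 3.
Insert 379: h=2, slots 2,3 occupied → index 1.
Insert 287: h=3, slot 3 occupied → index 4.
Table: [∅, 379, 579, 34, 287]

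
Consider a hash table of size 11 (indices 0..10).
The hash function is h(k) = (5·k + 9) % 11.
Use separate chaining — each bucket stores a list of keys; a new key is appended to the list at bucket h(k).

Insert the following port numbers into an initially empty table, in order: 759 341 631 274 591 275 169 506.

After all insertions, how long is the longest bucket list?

759 → bucket 9
341 → bucket 9 (collision)
631 → bucket 7
274 → bucket 4
591 → bucket 5
275 → bucket 9 (collision)
169 → bucket 7 (collision)
506 → bucket 9 (collision)
Final buckets:
0: ∅
1: ∅
2: ∅
3: ∅
4: 274
5: 591
6: ∅
7: 631 -> 169
8: ∅
9: 759 -> 341 -> 275 -> 506
10: ∅

4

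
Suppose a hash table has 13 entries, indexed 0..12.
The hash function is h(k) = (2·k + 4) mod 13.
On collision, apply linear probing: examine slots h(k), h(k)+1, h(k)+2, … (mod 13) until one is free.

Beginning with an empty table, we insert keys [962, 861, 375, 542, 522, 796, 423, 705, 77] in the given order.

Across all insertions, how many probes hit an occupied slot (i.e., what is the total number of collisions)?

962 hashes to 4; slot 4 is free => place at 4.
861 hashes to 10; slot 10 is free => place at 10.
375 hashes to 0; slot 0 is free => place at 0.
542 hashes to 9; slot 9 is free => place at 9.
522 hashes to 8; slot 8 is free => place at 8.
796 hashes to 10; 10 taken => place at 11.
423 hashes to 5; slot 5 is free => place at 5.
705 hashes to 10; 10,11 taken => place at 12.
77 hashes to 2; slot 2 is free => place at 2.
Table: [375, ., 77, ., 962, 423, ., ., 522, 542, 861, 796, 705]

3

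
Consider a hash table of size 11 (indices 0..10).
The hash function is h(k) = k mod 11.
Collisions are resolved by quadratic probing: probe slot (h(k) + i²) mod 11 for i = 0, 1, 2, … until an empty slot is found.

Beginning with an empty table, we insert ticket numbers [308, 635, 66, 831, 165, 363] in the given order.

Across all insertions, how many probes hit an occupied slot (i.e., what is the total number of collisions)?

6

308 hashes to 0; slot 0 is free -> place at 0.
635 hashes to 8; slot 8 is free -> place at 8.
66 hashes to 0; 0 taken -> place at 1.
831 hashes to 6; slot 6 is free -> place at 6.
165 hashes to 0; 0,1 taken -> place at 4.
363 hashes to 0; 0,1,4 taken -> place at 9.
Table: [308, 66, _, _, 165, _, 831, _, 635, 363, _]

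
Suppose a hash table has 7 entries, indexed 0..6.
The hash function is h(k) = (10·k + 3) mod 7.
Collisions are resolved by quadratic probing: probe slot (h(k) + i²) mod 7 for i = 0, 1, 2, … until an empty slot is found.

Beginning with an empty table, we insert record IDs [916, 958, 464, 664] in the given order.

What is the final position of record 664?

Insert 916: h=0, slot 0 empty => index 0.
Insert 958: h=0, slot 0 occupied => index 1.
Insert 464: h=2, slot 2 empty => index 2.
Insert 664: h=0, slots 0,1 occupied => index 4.
Table: [916, 958, 464, ., 664, ., .]

4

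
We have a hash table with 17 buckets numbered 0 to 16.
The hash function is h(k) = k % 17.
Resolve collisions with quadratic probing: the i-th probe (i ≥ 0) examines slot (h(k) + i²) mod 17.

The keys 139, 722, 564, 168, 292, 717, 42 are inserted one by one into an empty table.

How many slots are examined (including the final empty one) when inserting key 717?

4

139 hashes to 3; slot 3 is free => place at 3.
722 hashes to 8; slot 8 is free => place at 8.
564 hashes to 3; 3 taken => place at 4.
168 hashes to 15; slot 15 is free => place at 15.
292 hashes to 3; 3,4 taken => place at 7.
717 hashes to 3; 3,4,7 taken => place at 12.
42 hashes to 8; 8 taken => place at 9.
Table: [∅, ∅, ∅, 139, 564, ∅, ∅, 292, 722, 42, ∅, ∅, 717, ∅, ∅, 168, ∅]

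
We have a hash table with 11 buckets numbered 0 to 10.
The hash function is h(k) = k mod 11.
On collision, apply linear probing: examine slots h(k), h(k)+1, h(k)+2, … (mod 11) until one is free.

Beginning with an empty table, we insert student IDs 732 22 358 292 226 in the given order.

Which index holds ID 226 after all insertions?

9

732 hashes to 6; slot 6 is free => place at 6.
22 hashes to 0; slot 0 is free => place at 0.
358 hashes to 6; 6 taken => place at 7.
292 hashes to 6; 6,7 taken => place at 8.
226 hashes to 6; 6,7,8 taken => place at 9.
Table: [22, ., ., ., ., ., 732, 358, 292, 226, .]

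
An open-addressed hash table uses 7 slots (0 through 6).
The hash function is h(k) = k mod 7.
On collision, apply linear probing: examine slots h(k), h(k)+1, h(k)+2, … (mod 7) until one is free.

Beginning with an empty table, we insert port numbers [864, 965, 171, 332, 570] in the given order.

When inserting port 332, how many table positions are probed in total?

Insert 864: h=3, slot 3 empty -> index 3.
Insert 965: h=6, slot 6 empty -> index 6.
Insert 171: h=3, slot 3 occupied -> index 4.
Insert 332: h=3, slots 3,4 occupied -> index 5.
Insert 570: h=3, slots 3,4,5,6 occupied -> index 0.
Table: [570, -, -, 864, 171, 332, 965]

3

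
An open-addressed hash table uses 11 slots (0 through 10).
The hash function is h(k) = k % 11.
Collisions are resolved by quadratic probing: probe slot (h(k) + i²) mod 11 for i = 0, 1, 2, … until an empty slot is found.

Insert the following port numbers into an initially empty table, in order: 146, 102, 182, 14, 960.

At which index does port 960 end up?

1

146: h=3 => slot 3
102: h=3, probe 3,4 => slot 4
182: h=6 => slot 6
14: h=3, probe 3,4,7 => slot 7
960: h=3, probe 3,4,7,1 => slot 1
Table: [∅, 960, ∅, 146, 102, ∅, 182, 14, ∅, ∅, ∅]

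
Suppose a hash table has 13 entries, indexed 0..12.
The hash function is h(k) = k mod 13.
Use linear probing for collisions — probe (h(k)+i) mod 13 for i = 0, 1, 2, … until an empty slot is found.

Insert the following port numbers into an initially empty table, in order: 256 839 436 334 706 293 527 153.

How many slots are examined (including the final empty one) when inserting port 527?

256 hashes to 9; slot 9 is free → place at 9.
839 hashes to 7; slot 7 is free → place at 7.
436 hashes to 7; 7 taken → place at 8.
334 hashes to 9; 9 taken → place at 10.
706 hashes to 4; slot 4 is free → place at 4.
293 hashes to 7; 7,8,9,10 taken → place at 11.
527 hashes to 7; 7,8,9,10,11 taken → place at 12.
153 hashes to 10; 10,11,12 taken → place at 0.
Table: [153, ∅, ∅, ∅, 706, ∅, ∅, 839, 436, 256, 334, 293, 527]

6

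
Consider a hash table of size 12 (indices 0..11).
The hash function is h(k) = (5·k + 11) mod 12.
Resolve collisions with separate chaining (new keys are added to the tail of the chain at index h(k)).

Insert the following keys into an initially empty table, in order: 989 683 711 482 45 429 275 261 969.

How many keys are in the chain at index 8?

989 -> bucket 0
683 -> bucket 6
711 -> bucket 2
482 -> bucket 9
45 -> bucket 8
429 -> bucket 8 (collision)
275 -> bucket 6 (collision)
261 -> bucket 8 (collision)
969 -> bucket 8 (collision)
Final buckets:
0: 989
1: _
2: 711
3: _
4: _
5: _
6: 683 -> 275
7: _
8: 45 -> 429 -> 261 -> 969
9: 482
10: _
11: _

4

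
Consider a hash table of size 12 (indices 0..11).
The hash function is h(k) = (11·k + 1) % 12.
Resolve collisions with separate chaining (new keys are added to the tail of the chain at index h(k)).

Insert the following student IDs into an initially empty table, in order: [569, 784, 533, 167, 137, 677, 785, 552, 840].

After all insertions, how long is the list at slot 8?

Insert 569: h=8, bucket 8 empty → new chain.
Insert 784: h=9, bucket 9 empty → new chain.
Insert 533: h=8, bucket 8 nonempty → append to chain.
Insert 167: h=2, bucket 2 empty → new chain.
Insert 137: h=8, bucket 8 nonempty → append to chain.
Insert 677: h=8, bucket 8 nonempty → append to chain.
Insert 785: h=8, bucket 8 nonempty → append to chain.
Insert 552: h=1, bucket 1 empty → new chain.
Insert 840: h=1, bucket 1 nonempty → append to chain.
Final buckets:
0: ∅
1: 552 -> 840
2: 167
3: ∅
4: ∅
5: ∅
6: ∅
7: ∅
8: 569 -> 533 -> 137 -> 677 -> 785
9: 784
10: ∅
11: ∅

5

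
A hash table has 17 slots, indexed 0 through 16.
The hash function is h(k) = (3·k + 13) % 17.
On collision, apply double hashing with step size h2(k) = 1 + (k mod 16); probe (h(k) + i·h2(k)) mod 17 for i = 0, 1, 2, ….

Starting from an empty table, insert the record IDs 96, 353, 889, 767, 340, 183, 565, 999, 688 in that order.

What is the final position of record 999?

Insert 96: h=12, slot 12 empty → index 12.
Insert 353: h=1, slot 1 empty → index 1.
Insert 889: h=11, slot 11 empty → index 11.
Insert 767: h=2, slot 2 empty → index 2.
Insert 340: h=13, slot 13 empty → index 13.
Insert 183: h=1, h2=8, slot 1 occupied → index 9.
Insert 565: h=8, slot 8 empty → index 8.
Insert 999: h=1, h2=8, slots 1,9 occupied → index 0.
Insert 688: h=3, slot 3 empty → index 3.
Table: [999, 353, 767, 688, ∅, ∅, ∅, ∅, 565, 183, ∅, 889, 96, 340, ∅, ∅, ∅]

0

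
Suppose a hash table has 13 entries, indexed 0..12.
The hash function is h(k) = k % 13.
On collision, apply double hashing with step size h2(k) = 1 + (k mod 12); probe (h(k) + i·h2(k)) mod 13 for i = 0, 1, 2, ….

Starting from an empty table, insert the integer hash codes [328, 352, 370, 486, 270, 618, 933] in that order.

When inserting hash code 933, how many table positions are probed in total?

328: h=3 => slot 3
352: h=1 => slot 1
370: h=6 => slot 6
486: h=5 => slot 5
270: h=10 => slot 10
618: h=7 => slot 7
933: h=10, h2=10, probe 10,7,4 => slot 4
Table: [-, 352, -, 328, 933, 486, 370, 618, -, -, 270, -, -]

3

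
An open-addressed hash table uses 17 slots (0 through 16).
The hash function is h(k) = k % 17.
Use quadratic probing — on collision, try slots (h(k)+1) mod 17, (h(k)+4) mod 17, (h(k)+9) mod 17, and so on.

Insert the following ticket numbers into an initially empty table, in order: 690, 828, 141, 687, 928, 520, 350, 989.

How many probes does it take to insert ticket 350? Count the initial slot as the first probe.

4

690: h=10 => slot 10
828: h=12 => slot 12
141: h=5 => slot 5
687: h=7 => slot 7
928: h=10, probe 10,11 => slot 11
520: h=10, probe 10,11,14 => slot 14
350: h=10, probe 10,11,14,2 => slot 2
989: h=3 => slot 3
Table: [-, -, 350, 989, -, 141, -, 687, -, -, 690, 928, 828, -, 520, -, -]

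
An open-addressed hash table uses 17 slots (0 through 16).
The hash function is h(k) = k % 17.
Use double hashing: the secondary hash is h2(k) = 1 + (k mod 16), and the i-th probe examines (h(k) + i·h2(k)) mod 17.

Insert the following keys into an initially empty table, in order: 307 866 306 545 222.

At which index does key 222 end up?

Insert 307: h=1, slot 1 empty => index 1.
Insert 866: h=16, slot 16 empty => index 16.
Insert 306: h=0, slot 0 empty => index 0.
Insert 545: h=1, h2=2, slot 1 occupied => index 3.
Insert 222: h=1, h2=15, slots 1,16 occupied => index 14.
Table: [306, 307, ∅, 545, ∅, ∅, ∅, ∅, ∅, ∅, ∅, ∅, ∅, ∅, 222, ∅, 866]

14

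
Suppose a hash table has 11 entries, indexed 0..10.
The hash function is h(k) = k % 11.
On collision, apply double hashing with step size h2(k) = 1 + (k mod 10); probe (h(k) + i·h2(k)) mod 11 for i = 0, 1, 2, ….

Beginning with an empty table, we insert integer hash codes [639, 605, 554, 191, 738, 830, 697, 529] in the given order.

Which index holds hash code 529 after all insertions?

639: h=1 → slot 1
605: h=0 → slot 0
554: h=4 → slot 4
191: h=4, h2=2, probe 4,6 → slot 6
738: h=1, h2=9, probe 1,10 → slot 10
830: h=5 → slot 5
697: h=4, h2=8, probe 4,1,9 → slot 9
529: h=1, h2=10, probe 1,0,10,9,8 → slot 8
Table: [605, 639, -, -, 554, 830, 191, -, 529, 697, 738]

8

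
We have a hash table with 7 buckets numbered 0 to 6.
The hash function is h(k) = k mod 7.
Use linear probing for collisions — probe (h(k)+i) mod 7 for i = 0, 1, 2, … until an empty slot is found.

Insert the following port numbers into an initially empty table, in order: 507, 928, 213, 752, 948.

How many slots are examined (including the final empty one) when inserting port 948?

Insert 507: h=3, slot 3 empty => index 3.
Insert 928: h=4, slot 4 empty => index 4.
Insert 213: h=3, slots 3,4 occupied => index 5.
Insert 752: h=3, slots 3,4,5 occupied => index 6.
Insert 948: h=3, slots 3,4,5,6 occupied => index 0.
Table: [948, _, _, 507, 928, 213, 752]

5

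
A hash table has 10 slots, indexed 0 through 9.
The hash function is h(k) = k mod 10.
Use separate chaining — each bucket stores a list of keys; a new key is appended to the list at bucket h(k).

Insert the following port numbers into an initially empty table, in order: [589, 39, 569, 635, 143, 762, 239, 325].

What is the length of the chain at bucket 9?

589 → bucket 9
39 → bucket 9 (collision)
569 → bucket 9 (collision)
635 → bucket 5
143 → bucket 3
762 → bucket 2
239 → bucket 9 (collision)
325 → bucket 5 (collision)
Final buckets:
0: ∅
1: ∅
2: 762
3: 143
4: ∅
5: 635 -> 325
6: ∅
7: ∅
8: ∅
9: 589 -> 39 -> 569 -> 239

4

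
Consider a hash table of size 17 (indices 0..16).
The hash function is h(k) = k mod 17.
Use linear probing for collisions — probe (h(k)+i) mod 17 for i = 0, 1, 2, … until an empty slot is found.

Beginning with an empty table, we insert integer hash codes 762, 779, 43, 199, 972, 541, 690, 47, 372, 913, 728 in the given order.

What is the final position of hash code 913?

1

762: h=14 → slot 14
779: h=14, probe 14,15 → slot 15
43: h=9 → slot 9
199: h=12 → slot 12
972: h=3 → slot 3
541: h=14, probe 14,15,16 → slot 16
690: h=10 → slot 10
47: h=13 → slot 13
372: h=15, probe 15,16,0 → slot 0
913: h=12, probe 12,13,14,15,16,0,1 → slot 1
728: h=14, probe 14,15,16,0,1,2 → slot 2
Table: [372, 913, 728, 972, ., ., ., ., ., 43, 690, ., 199, 47, 762, 779, 541]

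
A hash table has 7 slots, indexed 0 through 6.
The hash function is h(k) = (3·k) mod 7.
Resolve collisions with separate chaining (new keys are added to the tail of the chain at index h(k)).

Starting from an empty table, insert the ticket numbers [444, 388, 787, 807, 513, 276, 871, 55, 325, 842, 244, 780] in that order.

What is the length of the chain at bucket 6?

Insert 444: h=2, bucket 2 empty → new chain.
Insert 388: h=2, bucket 2 nonempty → append to chain.
Insert 787: h=2, bucket 2 nonempty → append to chain.
Insert 807: h=6, bucket 6 empty → new chain.
Insert 513: h=6, bucket 6 nonempty → append to chain.
Insert 276: h=2, bucket 2 nonempty → append to chain.
Insert 871: h=2, bucket 2 nonempty → append to chain.
Insert 55: h=4, bucket 4 empty → new chain.
Insert 325: h=2, bucket 2 nonempty → append to chain.
Insert 842: h=6, bucket 6 nonempty → append to chain.
Insert 244: h=4, bucket 4 nonempty → append to chain.
Insert 780: h=2, bucket 2 nonempty → append to chain.
Final buckets:
0: .
1: .
2: 444 -> 388 -> 787 -> 276 -> 871 -> 325 -> 780
3: .
4: 55 -> 244
5: .
6: 807 -> 513 -> 842

3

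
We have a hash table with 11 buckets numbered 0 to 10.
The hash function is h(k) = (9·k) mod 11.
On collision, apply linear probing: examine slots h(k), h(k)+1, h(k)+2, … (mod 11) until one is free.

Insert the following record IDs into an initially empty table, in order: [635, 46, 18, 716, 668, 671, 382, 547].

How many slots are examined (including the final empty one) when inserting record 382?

7

Insert 635: h=6, slot 6 empty → index 6.
Insert 46: h=7, slot 7 empty → index 7.
Insert 18: h=8, slot 8 empty → index 8.
Insert 716: h=9, slot 9 empty → index 9.
Insert 668: h=6, slots 6,7,8,9 occupied → index 10.
Insert 671: h=0, slot 0 empty → index 0.
Insert 382: h=6, slots 6,7,8,9,10,0 occupied → index 1.
Insert 547: h=6, slots 6,7,8,9,10,0,1 occupied → index 2.
Table: [671, 382, 547, ., ., ., 635, 46, 18, 716, 668]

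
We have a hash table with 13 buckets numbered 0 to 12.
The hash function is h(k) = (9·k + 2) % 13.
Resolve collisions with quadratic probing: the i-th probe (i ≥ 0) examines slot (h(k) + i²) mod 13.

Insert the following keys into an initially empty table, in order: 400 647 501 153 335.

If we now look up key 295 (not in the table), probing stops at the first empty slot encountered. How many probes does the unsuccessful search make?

2

Insert 400: h=1, slot 1 empty => index 1.
Insert 647: h=1, slot 1 occupied => index 2.
Insert 501: h=0, slot 0 empty => index 0.
Insert 153: h=1, slots 1,2 occupied => index 5.
Insert 335: h=1, slots 1,2,5 occupied => index 10.
Table: [501, 400, 647, ., ., 153, ., ., ., ., 335, ., .]
Lookup 295: h=5, probe 5,6 → slot 6 empty, not found.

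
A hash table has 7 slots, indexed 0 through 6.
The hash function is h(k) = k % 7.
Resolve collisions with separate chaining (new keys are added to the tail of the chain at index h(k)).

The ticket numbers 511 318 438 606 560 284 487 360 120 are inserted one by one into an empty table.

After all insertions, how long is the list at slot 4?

4

Insert 511: h=0, bucket 0 empty -> new chain.
Insert 318: h=3, bucket 3 empty -> new chain.
Insert 438: h=4, bucket 4 empty -> new chain.
Insert 606: h=4, bucket 4 nonempty -> append to chain.
Insert 560: h=0, bucket 0 nonempty -> append to chain.
Insert 284: h=4, bucket 4 nonempty -> append to chain.
Insert 487: h=4, bucket 4 nonempty -> append to chain.
Insert 360: h=3, bucket 3 nonempty -> append to chain.
Insert 120: h=1, bucket 1 empty -> new chain.
Final buckets:
0: 511 -> 560
1: 120
2: .
3: 318 -> 360
4: 438 -> 606 -> 284 -> 487
5: .
6: .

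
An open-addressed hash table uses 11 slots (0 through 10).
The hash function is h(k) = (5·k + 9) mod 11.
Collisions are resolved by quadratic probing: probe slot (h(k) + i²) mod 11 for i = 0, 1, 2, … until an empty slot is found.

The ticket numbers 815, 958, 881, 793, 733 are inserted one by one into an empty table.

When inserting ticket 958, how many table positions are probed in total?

815 hashes to 3; slot 3 is free -> place at 3.
958 hashes to 3; 3 taken -> place at 4.
881 hashes to 3; 3,4 taken -> place at 7.
793 hashes to 3; 3,4,7 taken -> place at 1.
733 hashes to 0; slot 0 is free -> place at 0.
Table: [733, 793, -, 815, 958, -, -, 881, -, -, -]

2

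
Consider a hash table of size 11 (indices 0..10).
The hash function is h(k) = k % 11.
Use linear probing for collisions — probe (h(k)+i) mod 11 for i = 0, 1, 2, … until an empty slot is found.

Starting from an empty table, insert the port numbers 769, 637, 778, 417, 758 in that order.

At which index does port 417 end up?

769: h=10 => slot 10
637: h=10, probe 10,0 => slot 0
778: h=8 => slot 8
417: h=10, probe 10,0,1 => slot 1
758: h=10, probe 10,0,1,2 => slot 2
Table: [637, 417, 758, ., ., ., ., ., 778, ., 769]

1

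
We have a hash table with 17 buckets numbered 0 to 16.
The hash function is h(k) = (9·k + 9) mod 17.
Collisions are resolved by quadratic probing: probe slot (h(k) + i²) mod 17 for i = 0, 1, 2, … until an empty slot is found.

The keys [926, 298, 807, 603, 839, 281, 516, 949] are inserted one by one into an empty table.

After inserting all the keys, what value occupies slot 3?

949

926 hashes to 13; slot 13 is free → place at 13.
298 hashes to 5; slot 5 is free → place at 5.
807 hashes to 13; 13 taken → place at 14.
603 hashes to 13; 13,14 taken → place at 0.
839 hashes to 12; slot 12 is free → place at 12.
281 hashes to 5; 5 taken → place at 6.
516 hashes to 12; 12,13 taken → place at 16.
949 hashes to 16; 16,0 taken → place at 3.
Table: [603, ∅, ∅, 949, ∅, 298, 281, ∅, ∅, ∅, ∅, ∅, 839, 926, 807, ∅, 516]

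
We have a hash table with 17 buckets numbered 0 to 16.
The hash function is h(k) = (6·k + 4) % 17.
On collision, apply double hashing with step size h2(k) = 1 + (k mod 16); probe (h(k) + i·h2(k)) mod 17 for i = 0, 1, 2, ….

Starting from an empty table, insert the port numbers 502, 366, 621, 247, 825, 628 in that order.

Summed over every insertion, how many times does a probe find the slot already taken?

5

502 hashes to 7; slot 7 is free => place at 7.
366 hashes to 7, h2=15; 7 taken => place at 5.
621 hashes to 7, h2=14; 7 taken => place at 4.
247 hashes to 7, h2=8; 7 taken => place at 15.
825 hashes to 7, h2=10; 7 taken => place at 0.
628 hashes to 15, h2=5; 15 taken => place at 3.
Table: [825, _, _, 628, 621, 366, _, 502, _, _, _, _, _, _, _, 247, _]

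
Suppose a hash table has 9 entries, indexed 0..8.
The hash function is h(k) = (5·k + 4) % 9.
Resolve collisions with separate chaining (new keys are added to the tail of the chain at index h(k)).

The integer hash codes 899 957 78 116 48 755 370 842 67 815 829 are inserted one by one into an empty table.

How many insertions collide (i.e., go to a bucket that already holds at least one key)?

Insert 899: h=8, bucket 8 empty -> new chain.
Insert 957: h=1, bucket 1 empty -> new chain.
Insert 78: h=7, bucket 7 empty -> new chain.
Insert 116: h=8, bucket 8 nonempty -> append to chain.
Insert 48: h=1, bucket 1 nonempty -> append to chain.
Insert 755: h=8, bucket 8 nonempty -> append to chain.
Insert 370: h=0, bucket 0 empty -> new chain.
Insert 842: h=2, bucket 2 empty -> new chain.
Insert 67: h=6, bucket 6 empty -> new chain.
Insert 815: h=2, bucket 2 nonempty -> append to chain.
Insert 829: h=0, bucket 0 nonempty -> append to chain.
Final buckets:
0: 370 -> 829
1: 957 -> 48
2: 842 -> 815
3: _
4: _
5: _
6: 67
7: 78
8: 899 -> 116 -> 755

5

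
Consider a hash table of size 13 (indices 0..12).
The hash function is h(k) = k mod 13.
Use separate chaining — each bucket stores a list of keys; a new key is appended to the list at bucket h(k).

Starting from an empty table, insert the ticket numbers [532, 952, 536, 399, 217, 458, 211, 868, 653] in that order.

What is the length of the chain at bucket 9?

Insert 532: h=12, bucket 12 empty -> new chain.
Insert 952: h=3, bucket 3 empty -> new chain.
Insert 536: h=3, bucket 3 nonempty -> append to chain.
Insert 399: h=9, bucket 9 empty -> new chain.
Insert 217: h=9, bucket 9 nonempty -> append to chain.
Insert 458: h=3, bucket 3 nonempty -> append to chain.
Insert 211: h=3, bucket 3 nonempty -> append to chain.
Insert 868: h=10, bucket 10 empty -> new chain.
Insert 653: h=3, bucket 3 nonempty -> append to chain.
Final buckets:
0: .
1: .
2: .
3: 952 -> 536 -> 458 -> 211 -> 653
4: .
5: .
6: .
7: .
8: .
9: 399 -> 217
10: 868
11: .
12: 532

2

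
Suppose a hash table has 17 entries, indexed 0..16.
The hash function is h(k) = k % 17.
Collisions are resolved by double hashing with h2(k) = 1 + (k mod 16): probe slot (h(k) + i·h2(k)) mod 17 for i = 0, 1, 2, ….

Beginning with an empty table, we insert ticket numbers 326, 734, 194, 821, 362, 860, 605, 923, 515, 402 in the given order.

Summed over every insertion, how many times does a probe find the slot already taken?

6

326 hashes to 3; slot 3 is free => place at 3.
734 hashes to 3, h2=15; 3 taken => place at 1.
194 hashes to 7; slot 7 is free => place at 7.
821 hashes to 5; slot 5 is free => place at 5.
362 hashes to 5, h2=11; 5 taken => place at 16.
860 hashes to 10; slot 10 is free => place at 10.
605 hashes to 10, h2=14; 10,7 taken => place at 4.
923 hashes to 5, h2=12; 5 taken => place at 0.
515 hashes to 5, h2=4; 5 taken => place at 9.
402 hashes to 11; slot 11 is free => place at 11.
Table: [923, 734, —, 326, 605, 821, —, 194, —, 515, 860, 402, —, —, —, —, 362]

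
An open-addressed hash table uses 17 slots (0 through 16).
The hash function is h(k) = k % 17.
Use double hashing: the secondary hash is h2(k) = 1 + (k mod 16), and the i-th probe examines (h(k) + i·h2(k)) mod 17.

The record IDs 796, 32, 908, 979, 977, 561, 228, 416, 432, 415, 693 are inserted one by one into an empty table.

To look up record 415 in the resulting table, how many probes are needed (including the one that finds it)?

Insert 796: h=14, slot 14 empty -> index 14.
Insert 32: h=15, slot 15 empty -> index 15.
Insert 908: h=7, slot 7 empty -> index 7.
Insert 979: h=10, slot 10 empty -> index 10.
Insert 977: h=8, slot 8 empty -> index 8.
Insert 561: h=0, slot 0 empty -> index 0.
Insert 228: h=7, h2=5, slot 7 occupied -> index 12.
Insert 416: h=8, h2=1, slot 8 occupied -> index 9.
Insert 432: h=7, h2=1, slots 7,8,9,10 occupied -> index 11.
Insert 415: h=7, h2=16, slot 7 occupied -> index 6.
Insert 693: h=13, slot 13 empty -> index 13.
Table: [561, _, _, _, _, _, 415, 908, 977, 416, 979, 432, 228, 693, 796, 32, _]
Lookup 415: h=7, h2=16, probe 7,6 → found at 6.

2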